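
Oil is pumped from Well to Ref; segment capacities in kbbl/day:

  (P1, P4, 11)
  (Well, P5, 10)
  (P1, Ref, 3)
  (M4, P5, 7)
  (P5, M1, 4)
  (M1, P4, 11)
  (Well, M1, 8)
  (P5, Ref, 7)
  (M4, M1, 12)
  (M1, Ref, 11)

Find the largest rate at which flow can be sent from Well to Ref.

18

Augment Well→M1→Ref: bottleneck 8, flow now 8.
Augment Well→P5→Ref: bottleneck 7, flow now 15.
Augment Well→P5→M1→Ref: bottleneck 3, flow now 18.
No augmenting path remains; maximum flow = 18.
In the residual graph, reachable from Well: {Well}.
Min-cut edges: Well→M1 (8), Well→P5 (10); capacity 8 + 10 = 18.
This cut is saturated, so no flow can exceed 18.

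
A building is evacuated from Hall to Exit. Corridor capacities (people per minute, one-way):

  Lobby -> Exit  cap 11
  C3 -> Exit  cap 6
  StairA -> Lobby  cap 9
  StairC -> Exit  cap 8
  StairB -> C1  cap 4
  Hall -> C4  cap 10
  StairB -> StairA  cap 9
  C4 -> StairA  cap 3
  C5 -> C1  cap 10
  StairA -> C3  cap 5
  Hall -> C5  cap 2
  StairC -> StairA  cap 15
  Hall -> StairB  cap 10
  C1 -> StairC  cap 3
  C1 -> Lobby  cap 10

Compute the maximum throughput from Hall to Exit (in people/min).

15

Augment Hall→StairB→C1→Lobby→Exit: bottleneck 4, flow now 4.
Augment Hall→StairB→StairA→Lobby→Exit: bottleneck 6, flow now 10.
Augment Hall→C4→StairA→Lobby→Exit: bottleneck 1, flow now 11.
Augment Hall→C4→StairA→C3→Exit: bottleneck 2, flow now 13.
Augment Hall→C5→C1→StairC→Exit: bottleneck 2, flow now 15.
No augmenting path remains; maximum flow = 15.
In the residual graph, reachable from Hall: {Hall, C4}.
Min-cut edges: Hall→StairB (10), Hall→C5 (2), C4→StairA (3); capacity 10 + 2 + 3 = 15.
This cut is saturated, so no flow can exceed 15.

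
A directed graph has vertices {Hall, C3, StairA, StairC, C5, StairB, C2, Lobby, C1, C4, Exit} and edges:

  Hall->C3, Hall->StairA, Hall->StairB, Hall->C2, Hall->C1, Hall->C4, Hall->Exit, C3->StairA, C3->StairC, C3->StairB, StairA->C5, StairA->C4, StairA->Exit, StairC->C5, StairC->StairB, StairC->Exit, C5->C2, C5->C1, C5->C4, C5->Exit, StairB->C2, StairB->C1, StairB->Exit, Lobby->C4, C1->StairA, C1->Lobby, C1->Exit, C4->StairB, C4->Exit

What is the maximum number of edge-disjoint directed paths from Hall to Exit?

6

Assign every edge capacity 1; by Menger, the answer equals the max flow.
Path Hall→Exit (+1); total 1.
Path Hall→StairA→Exit (+1); total 2.
Path Hall→StairB→Exit (+1); total 3.
Path Hall→C1→Exit (+1); total 4.
Path Hall→C4→Exit (+1); total 5.
Path Hall→C3→StairC→Exit (+1); total 6.
No residual Hall→Exit path; max flow = 6.
Certifying cut of size 6: {Hall→C1, Hall→C3, Hall→C4, Hall→Exit, Hall→StairA, Hall→StairB}.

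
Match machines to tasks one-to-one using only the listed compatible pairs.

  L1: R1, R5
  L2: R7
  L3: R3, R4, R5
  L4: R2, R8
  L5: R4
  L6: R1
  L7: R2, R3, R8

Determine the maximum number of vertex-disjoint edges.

7

Unit-capacity flow: source→left, listed edges, right→sink; max matching = max flow.
Augmenting path L1→R1 (+1); matched 1.
Augmenting path L2→R7 (+1); matched 2.
Augmenting path L3→R3 (+1); matched 3.
Augmenting path L4→R2 (+1); matched 4.
Augmenting path L5→R4 (+1); matched 5.
Augmenting path L7→R8 (+1); matched 6.
Augmenting path L6→R1→L1→R5 (+1); matched 7.
No augmenting path remains; maximum matching = 7.
König certificate: {L1, L2, L3, L4, L5, L6, L7} is a vertex cover of size 7 (every listed pair touches it), so no matching can be larger.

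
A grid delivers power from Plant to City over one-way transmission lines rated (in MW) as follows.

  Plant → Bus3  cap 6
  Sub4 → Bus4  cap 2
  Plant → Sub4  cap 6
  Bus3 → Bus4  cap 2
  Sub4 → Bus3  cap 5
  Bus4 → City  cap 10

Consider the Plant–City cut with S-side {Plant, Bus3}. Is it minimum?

Given cut capacity: 6 + 2 = 8.
Augment Plant→Bus3→Bus4→City: bottleneck 2, flow now 2.
Augment Plant→Sub4→Bus4→City: bottleneck 2, flow now 4.
No augmenting path remains; maximum flow = 4.
In the residual graph, reachable from Plant: {Plant, Bus3, Sub4}.
Min-cut edges: Bus3→Bus4 (2), Sub4→Bus4 (2); capacity 2 + 2 = 4.
Cut capacity 8 exceeds the max flow 4, so it is not minimum.

No — its capacity is 8, but the minimum cut has capacity 4.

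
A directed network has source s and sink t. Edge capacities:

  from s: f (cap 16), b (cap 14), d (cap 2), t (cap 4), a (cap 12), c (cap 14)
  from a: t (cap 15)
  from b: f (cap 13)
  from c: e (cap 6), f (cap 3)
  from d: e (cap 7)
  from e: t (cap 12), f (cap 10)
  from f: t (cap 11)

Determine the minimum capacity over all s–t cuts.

35

Augment s→t: bottleneck 4, flow now 4.
Augment s→a→t: bottleneck 12, flow now 16.
Augment s→f→t: bottleneck 11, flow now 27.
Augment s→c→e→t: bottleneck 6, flow now 33.
Augment s→d→e→t: bottleneck 2, flow now 35.
No augmenting path remains; maximum flow = 35.
By max-flow min-cut, the minimum cut capacity equals the max flow.
In the residual graph, reachable from s: {s, b, c, f}.
Min-cut edges: s→a (12), s→d (2), s→t (4), c→e (6), f→t (11); capacity 12 + 2 + 4 + 6 + 11 = 35.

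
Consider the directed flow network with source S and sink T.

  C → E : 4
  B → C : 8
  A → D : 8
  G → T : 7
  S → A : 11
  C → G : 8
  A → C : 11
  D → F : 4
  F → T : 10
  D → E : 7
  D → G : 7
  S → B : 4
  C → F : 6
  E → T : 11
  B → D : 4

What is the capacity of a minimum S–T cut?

Augment S→A→C→E→T: bottleneck 4, flow now 4.
Augment S→A→C→F→T: bottleneck 6, flow now 10.
Augment S→A→C→G→T: bottleneck 1, flow now 11.
Augment S→B→C→G→T: bottleneck 4, flow now 15.
No augmenting path remains; maximum flow = 15.
By max-flow min-cut, the minimum cut capacity equals the max flow.
In the residual graph, reachable from S: {S}.
Min-cut edges: S→A (11), S→B (4); capacity 11 + 4 = 15.

15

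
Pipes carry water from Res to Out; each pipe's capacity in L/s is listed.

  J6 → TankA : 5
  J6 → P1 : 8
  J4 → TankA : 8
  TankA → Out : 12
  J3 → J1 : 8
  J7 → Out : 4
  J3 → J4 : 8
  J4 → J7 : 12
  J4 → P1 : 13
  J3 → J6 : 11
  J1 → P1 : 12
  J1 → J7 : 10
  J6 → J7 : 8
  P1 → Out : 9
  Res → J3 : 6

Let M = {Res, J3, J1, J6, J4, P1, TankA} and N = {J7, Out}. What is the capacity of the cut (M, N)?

Edges leaving {Res, J3, J1, J6, J4, P1, TankA}: J1→J7 (10), J6→J7 (8), J4→J7 (12), P1→Out (9), TankA→Out (12).
Cut capacity = 10 + 8 + 12 + 9 + 12 = 51.

51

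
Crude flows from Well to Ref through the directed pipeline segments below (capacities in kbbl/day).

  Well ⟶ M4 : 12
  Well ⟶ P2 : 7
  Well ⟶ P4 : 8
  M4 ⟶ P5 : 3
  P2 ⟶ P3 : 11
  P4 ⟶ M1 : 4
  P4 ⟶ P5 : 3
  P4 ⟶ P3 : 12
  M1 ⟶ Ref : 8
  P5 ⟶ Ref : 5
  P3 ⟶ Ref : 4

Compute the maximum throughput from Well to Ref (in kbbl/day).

13

Augment Well→M4→P5→Ref: bottleneck 3, flow now 3.
Augment Well→P2→P3→Ref: bottleneck 4, flow now 7.
Augment Well→P4→M1→Ref: bottleneck 4, flow now 11.
Augment Well→P4→P5→Ref: bottleneck 2, flow now 13.
No augmenting path remains; maximum flow = 13.
In the residual graph, reachable from Well: {Well, M4, P2, P4, P5, P3}.
Min-cut edges: P4→M1 (4), P5→Ref (5), P3→Ref (4); capacity 4 + 5 + 4 = 13.
This cut is saturated, so no flow can exceed 13.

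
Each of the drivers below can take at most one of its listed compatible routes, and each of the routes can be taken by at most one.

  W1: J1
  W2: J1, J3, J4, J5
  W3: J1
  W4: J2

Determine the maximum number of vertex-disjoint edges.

Unit-capacity flow: source→left, listed edges, right→sink; max matching = max flow.
Augmenting path W1→J1 (+1); matched 1.
Augmenting path W2→J3 (+1); matched 2.
Augmenting path W4→J2 (+1); matched 3.
No augmenting path remains; maximum matching = 3.
König certificate: {W2, W4, J1} is a vertex cover of size 3 (every listed pair touches it), so no matching can be larger.

3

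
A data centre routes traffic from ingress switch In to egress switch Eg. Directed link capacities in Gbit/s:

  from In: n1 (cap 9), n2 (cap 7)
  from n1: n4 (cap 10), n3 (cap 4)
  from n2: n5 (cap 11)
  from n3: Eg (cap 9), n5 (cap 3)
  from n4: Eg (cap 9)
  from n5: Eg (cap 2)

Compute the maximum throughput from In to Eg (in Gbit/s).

11

Augment In→n1→n3→Eg: bottleneck 4, flow now 4.
Augment In→n1→n4→Eg: bottleneck 5, flow now 9.
Augment In→n2→n5→Eg: bottleneck 2, flow now 11.
No augmenting path remains; maximum flow = 11.
In the residual graph, reachable from In: {In, n2, n5}.
Min-cut edges: In→n1 (9), n5→Eg (2); capacity 9 + 2 = 11.
This cut is saturated, so no flow can exceed 11.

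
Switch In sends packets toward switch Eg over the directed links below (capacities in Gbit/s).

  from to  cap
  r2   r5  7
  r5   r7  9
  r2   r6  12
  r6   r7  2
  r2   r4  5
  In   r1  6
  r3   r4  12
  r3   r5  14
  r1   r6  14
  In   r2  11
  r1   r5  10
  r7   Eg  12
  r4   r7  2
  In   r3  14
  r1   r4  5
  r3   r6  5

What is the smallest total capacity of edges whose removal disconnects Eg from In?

Augment In→r1→r4→r7→Eg: bottleneck 2, flow now 2.
Augment In→r1→r5→r7→Eg: bottleneck 4, flow now 6.
Augment In→r2→r5→r7→Eg: bottleneck 5, flow now 11.
Augment In→r2→r6→r7→Eg: bottleneck 1, flow now 12.
No augmenting path remains; maximum flow = 12.
By max-flow min-cut, the minimum cut capacity equals the max flow.
In the residual graph, reachable from In: {In, r1, r2, r3, r4, r5, r6, r7}.
Min-cut edges: r7→Eg (12); capacity 12 = 12.

12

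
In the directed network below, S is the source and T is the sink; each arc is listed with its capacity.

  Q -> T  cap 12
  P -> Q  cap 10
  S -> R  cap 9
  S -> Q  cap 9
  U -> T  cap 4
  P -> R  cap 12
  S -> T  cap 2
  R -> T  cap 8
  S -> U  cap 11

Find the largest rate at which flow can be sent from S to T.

23

Augment S→T: bottleneck 2, flow now 2.
Augment S→Q→T: bottleneck 9, flow now 11.
Augment S→R→T: bottleneck 8, flow now 19.
Augment S→U→T: bottleneck 4, flow now 23.
No augmenting path remains; maximum flow = 23.
In the residual graph, reachable from S: {S, R, U}.
Min-cut edges: S→Q (9), S→T (2), R→T (8), U→T (4); capacity 9 + 2 + 8 + 4 = 23.
This cut is saturated, so no flow can exceed 23.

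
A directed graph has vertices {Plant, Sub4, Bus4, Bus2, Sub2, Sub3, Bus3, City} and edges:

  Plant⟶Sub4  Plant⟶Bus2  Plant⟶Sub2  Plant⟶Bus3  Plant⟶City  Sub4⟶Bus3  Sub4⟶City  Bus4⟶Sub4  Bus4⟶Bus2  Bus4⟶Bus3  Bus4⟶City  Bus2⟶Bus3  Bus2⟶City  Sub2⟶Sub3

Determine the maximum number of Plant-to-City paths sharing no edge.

Assign every edge capacity 1; by Menger, the answer equals the max flow.
Path Plant→City (+1); total 1.
Path Plant→Sub4→City (+1); total 2.
Path Plant→Bus2→City (+1); total 3.
No residual Plant→City path; max flow = 3.
Certifying cut of size 3: {Plant→Bus2, Plant→City, Plant→Sub4}.

3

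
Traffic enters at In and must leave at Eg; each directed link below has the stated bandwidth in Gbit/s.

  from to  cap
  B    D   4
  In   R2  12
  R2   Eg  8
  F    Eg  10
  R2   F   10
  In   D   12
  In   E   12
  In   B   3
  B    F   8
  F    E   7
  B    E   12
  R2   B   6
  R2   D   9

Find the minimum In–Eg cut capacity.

15

Augment In→R2→Eg: bottleneck 8, flow now 8.
Augment In→R2→F→Eg: bottleneck 4, flow now 12.
Augment In→B→F→Eg: bottleneck 3, flow now 15.
No augmenting path remains; maximum flow = 15.
By max-flow min-cut, the minimum cut capacity equals the max flow.
In the residual graph, reachable from In: {In, D, E}.
Min-cut edges: In→R2 (12), In→B (3); capacity 12 + 3 = 15.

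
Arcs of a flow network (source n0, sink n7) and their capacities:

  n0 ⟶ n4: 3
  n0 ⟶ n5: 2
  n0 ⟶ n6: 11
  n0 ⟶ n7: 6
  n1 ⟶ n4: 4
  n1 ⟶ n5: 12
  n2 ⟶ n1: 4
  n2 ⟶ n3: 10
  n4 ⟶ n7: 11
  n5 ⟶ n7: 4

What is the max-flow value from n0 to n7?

11

Augment n0→n7: bottleneck 6, flow now 6.
Augment n0→n4→n7: bottleneck 3, flow now 9.
Augment n0→n5→n7: bottleneck 2, flow now 11.
No augmenting path remains; maximum flow = 11.
In the residual graph, reachable from n0: {n0, n6}.
Min-cut edges: n0→n4 (3), n0→n5 (2), n0→n7 (6); capacity 3 + 2 + 6 = 11.
This cut is saturated, so no flow can exceed 11.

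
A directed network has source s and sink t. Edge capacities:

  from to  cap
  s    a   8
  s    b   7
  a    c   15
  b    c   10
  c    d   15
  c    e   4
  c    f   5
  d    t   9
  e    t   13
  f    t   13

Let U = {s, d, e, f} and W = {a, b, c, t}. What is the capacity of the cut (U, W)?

50

Edges leaving {s, d, e, f}: s→a (8), s→b (7), d→t (9), e→t (13), f→t (13).
Cut capacity = 8 + 7 + 9 + 13 + 13 = 50.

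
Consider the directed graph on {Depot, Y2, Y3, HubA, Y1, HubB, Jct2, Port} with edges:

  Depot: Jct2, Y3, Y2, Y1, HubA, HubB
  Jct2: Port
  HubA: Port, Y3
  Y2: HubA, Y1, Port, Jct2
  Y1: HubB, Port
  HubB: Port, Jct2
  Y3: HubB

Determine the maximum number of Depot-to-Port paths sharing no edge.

Assign every edge capacity 1; by Menger, the answer equals the max flow.
Path Depot→Y2→Port (+1); total 1.
Path Depot→HubA→Port (+1); total 2.
Path Depot→Y1→Port (+1); total 3.
Path Depot→HubB→Port (+1); total 4.
Path Depot→Jct2→Port (+1); total 5.
No residual Depot→Port path; max flow = 5.
Certifying cut of size 5: {Depot→HubA, Depot→Y1, Depot→Y2, HubB→Port, Jct2→Port}.

5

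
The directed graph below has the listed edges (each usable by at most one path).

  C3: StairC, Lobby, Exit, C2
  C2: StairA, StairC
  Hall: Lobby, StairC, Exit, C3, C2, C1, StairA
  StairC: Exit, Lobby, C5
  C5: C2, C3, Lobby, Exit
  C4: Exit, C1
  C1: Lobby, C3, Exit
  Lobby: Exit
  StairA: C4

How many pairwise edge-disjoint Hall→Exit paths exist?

7

Assign every edge capacity 1; by Menger, the answer equals the max flow.
Path Hall→Exit (+1); total 1.
Path Hall→StairC→Exit (+1); total 2.
Path Hall→C1→Exit (+1); total 3.
Path Hall→C3→Exit (+1); total 4.
Path Hall→Lobby→Exit (+1); total 5.
Path Hall→StairA→C4→Exit (+1); total 6.
Path Hall→C2→StairC→C5→Exit (+1); total 7.
No residual Hall→Exit path; max flow = 7.
Certifying cut of size 7: {Hall→C1, Hall→C2, Hall→C3, Hall→Exit, Hall→Lobby, Hall→StairA, Hall→StairC}.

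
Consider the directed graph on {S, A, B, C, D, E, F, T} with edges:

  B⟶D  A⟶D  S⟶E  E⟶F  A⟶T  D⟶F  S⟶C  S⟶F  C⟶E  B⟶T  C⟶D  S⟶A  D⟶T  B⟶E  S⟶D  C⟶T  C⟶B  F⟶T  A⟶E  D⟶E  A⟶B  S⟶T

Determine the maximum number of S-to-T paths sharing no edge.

5

Assign every edge capacity 1; by Menger, the answer equals the max flow.
Path S→T (+1); total 1.
Path S→A→T (+1); total 2.
Path S→C→T (+1); total 3.
Path S→D→T (+1); total 4.
Path S→F→T (+1); total 5.
No residual S→T path; max flow = 5.
Certifying cut of size 5: {F→T, S→A, S→C, S→D, S→T}.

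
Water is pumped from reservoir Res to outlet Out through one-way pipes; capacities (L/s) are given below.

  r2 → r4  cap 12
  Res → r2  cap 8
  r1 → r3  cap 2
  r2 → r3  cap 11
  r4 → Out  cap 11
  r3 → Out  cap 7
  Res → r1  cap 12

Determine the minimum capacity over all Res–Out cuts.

10

Augment Res→r1→r3→Out: bottleneck 2, flow now 2.
Augment Res→r2→r3→Out: bottleneck 5, flow now 7.
Augment Res→r2→r4→Out: bottleneck 3, flow now 10.
No augmenting path remains; maximum flow = 10.
By max-flow min-cut, the minimum cut capacity equals the max flow.
In the residual graph, reachable from Res: {Res, r1}.
Min-cut edges: Res→r2 (8), r1→r3 (2); capacity 8 + 2 = 10.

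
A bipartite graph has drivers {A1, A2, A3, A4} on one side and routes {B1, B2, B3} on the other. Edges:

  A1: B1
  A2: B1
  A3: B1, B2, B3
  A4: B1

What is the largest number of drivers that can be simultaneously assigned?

2

Unit-capacity flow: source→left, listed edges, right→sink; max matching = max flow.
Augmenting path A1→B1 (+1); matched 1.
Augmenting path A3→B2 (+1); matched 2.
No augmenting path remains; maximum matching = 2.
König certificate: {A3, B1} is a vertex cover of size 2 (every listed pair touches it), so no matching can be larger.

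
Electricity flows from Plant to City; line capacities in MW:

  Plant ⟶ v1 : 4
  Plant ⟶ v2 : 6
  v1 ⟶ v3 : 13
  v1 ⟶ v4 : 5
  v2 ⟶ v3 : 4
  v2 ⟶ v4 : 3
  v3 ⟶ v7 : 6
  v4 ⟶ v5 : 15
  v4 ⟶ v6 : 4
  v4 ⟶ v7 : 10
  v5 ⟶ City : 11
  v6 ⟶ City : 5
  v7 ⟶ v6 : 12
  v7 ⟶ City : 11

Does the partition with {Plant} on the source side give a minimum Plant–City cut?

Yes — it is a minimum cut (capacity 10).

Given cut capacity: 4 + 6 = 10.
Augment Plant→v1→v3→v7→City: bottleneck 4, flow now 4.
Augment Plant→v2→v3→v7→City: bottleneck 2, flow now 6.
Augment Plant→v2→v4→v5→City: bottleneck 3, flow now 9.
Augment Plant→v2→v3→v1→v4→v5→City: bottleneck 1, flow now 10. (uses reverse residual edge)
No augmenting path remains; maximum flow = 10.
Cut capacity 10 equals the max flow, so it is a minimum cut.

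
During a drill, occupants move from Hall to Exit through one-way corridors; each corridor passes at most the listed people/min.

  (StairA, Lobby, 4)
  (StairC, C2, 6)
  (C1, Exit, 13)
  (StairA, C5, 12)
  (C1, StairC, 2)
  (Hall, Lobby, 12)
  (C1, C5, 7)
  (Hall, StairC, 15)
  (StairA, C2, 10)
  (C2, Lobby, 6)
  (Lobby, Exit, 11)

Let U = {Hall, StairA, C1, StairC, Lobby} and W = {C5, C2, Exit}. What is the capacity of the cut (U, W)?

59

Edges leaving {Hall, StairA, C1, StairC, Lobby}: StairA→C5 (12), StairA→C2 (10), C1→C5 (7), C1→Exit (13), StairC→C2 (6), Lobby→Exit (11).
Cut capacity = 12 + 10 + 7 + 13 + 6 + 11 = 59.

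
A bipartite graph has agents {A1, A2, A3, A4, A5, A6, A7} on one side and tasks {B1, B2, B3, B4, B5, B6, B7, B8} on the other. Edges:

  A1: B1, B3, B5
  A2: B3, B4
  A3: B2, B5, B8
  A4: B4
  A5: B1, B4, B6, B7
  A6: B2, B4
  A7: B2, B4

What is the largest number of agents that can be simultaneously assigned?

Unit-capacity flow: source→left, listed edges, right→sink; max matching = max flow.
Augmenting path A1→B1 (+1); matched 1.
Augmenting path A2→B3 (+1); matched 2.
Augmenting path A3→B2 (+1); matched 3.
Augmenting path A4→B4 (+1); matched 4.
Augmenting path A5→B6 (+1); matched 5.
Augmenting path A6→B2→A3→B5 (+1); matched 6.
No augmenting path remains; maximum matching = 6.
König certificate: {A1, A2, A3, A5, B2, B4} is a vertex cover of size 6 (every listed pair touches it), so no matching can be larger.

6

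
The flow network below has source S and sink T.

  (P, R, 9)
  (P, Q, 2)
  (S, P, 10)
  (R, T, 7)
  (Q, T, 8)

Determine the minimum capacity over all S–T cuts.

Augment S→P→Q→T: bottleneck 2, flow now 2.
Augment S→P→R→T: bottleneck 7, flow now 9.
No augmenting path remains; maximum flow = 9.
By max-flow min-cut, the minimum cut capacity equals the max flow.
In the residual graph, reachable from S: {S, P, R}.
Min-cut edges: P→Q (2), R→T (7); capacity 2 + 7 = 9.

9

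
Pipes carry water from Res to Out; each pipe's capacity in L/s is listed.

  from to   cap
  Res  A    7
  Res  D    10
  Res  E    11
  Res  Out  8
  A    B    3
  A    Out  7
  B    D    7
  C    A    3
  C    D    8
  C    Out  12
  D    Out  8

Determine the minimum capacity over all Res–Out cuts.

Augment Res→Out: bottleneck 8, flow now 8.
Augment Res→A→Out: bottleneck 7, flow now 15.
Augment Res→D→Out: bottleneck 8, flow now 23.
No augmenting path remains; maximum flow = 23.
By max-flow min-cut, the minimum cut capacity equals the max flow.
In the residual graph, reachable from Res: {Res, D, E}.
Min-cut edges: Res→A (7), Res→Out (8), D→Out (8); capacity 7 + 8 + 8 = 23.

23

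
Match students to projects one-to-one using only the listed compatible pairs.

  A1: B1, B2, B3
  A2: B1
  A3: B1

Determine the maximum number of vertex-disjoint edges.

Unit-capacity flow: source→left, listed edges, right→sink; max matching = max flow.
Augmenting path A1→B1 (+1); matched 1.
Augmenting path A2→B1→A1→B2 (+1); matched 2.
No augmenting path remains; maximum matching = 2.
König certificate: {A1, B1} is a vertex cover of size 2 (every listed pair touches it), so no matching can be larger.

2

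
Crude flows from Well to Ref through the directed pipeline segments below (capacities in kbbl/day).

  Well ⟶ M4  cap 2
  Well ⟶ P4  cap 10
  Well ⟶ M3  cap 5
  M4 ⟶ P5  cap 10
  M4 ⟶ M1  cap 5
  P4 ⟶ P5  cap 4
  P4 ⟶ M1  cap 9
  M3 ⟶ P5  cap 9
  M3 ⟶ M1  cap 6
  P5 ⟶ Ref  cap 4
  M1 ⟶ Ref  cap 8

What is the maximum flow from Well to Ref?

Augment Well→M4→P5→Ref: bottleneck 2, flow now 2.
Augment Well→P4→P5→Ref: bottleneck 2, flow now 4.
Augment Well→P4→M1→Ref: bottleneck 8, flow now 12.
No augmenting path remains; maximum flow = 12.
In the residual graph, reachable from Well: {Well, M4, P4, M3, P5, M1}.
Min-cut edges: P5→Ref (4), M1→Ref (8); capacity 4 + 8 = 12.
This cut is saturated, so no flow can exceed 12.

12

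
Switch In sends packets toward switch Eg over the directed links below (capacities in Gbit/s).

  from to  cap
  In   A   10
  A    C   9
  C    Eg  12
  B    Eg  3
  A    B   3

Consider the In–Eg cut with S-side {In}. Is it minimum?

Yes — it is a minimum cut (capacity 10).

Given cut capacity: 10 = 10.
Augment In→A→B→Eg: bottleneck 3, flow now 3.
Augment In→A→C→Eg: bottleneck 7, flow now 10.
No augmenting path remains; maximum flow = 10.
Cut capacity 10 equals the max flow, so it is a minimum cut.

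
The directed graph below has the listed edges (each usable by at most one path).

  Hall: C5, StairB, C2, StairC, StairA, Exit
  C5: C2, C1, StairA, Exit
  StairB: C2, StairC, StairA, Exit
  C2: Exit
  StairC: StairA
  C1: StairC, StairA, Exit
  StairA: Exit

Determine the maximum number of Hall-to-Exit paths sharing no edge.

5

Assign every edge capacity 1; by Menger, the answer equals the max flow.
Path Hall→Exit (+1); total 1.
Path Hall→C5→Exit (+1); total 2.
Path Hall→StairB→Exit (+1); total 3.
Path Hall→C2→Exit (+1); total 4.
Path Hall→StairA→Exit (+1); total 5.
No residual Hall→Exit path; max flow = 5.
Certifying cut of size 5: {Hall→C2, Hall→C5, Hall→Exit, Hall→StairB, StairA→Exit}.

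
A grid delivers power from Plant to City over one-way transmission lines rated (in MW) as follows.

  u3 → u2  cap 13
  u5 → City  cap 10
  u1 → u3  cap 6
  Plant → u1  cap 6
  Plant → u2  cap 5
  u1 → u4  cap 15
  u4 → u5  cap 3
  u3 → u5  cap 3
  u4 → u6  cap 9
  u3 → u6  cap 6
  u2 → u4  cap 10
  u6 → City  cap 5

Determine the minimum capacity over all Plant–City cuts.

Augment Plant→u1→u3→u5→City: bottleneck 3, flow now 3.
Augment Plant→u1→u3→u6→City: bottleneck 3, flow now 6.
Augment Plant→u2→u4→u5→City: bottleneck 3, flow now 9.
Augment Plant→u2→u4→u6→City: bottleneck 2, flow now 11.
No augmenting path remains; maximum flow = 11.
By max-flow min-cut, the minimum cut capacity equals the max flow.
In the residual graph, reachable from Plant: {Plant}.
Min-cut edges: Plant→u1 (6), Plant→u2 (5); capacity 6 + 5 = 11.

11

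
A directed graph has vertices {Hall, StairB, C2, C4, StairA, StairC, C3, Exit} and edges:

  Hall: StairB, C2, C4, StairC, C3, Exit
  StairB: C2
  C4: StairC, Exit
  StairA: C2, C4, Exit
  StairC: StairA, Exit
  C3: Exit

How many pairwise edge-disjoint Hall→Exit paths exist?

Assign every edge capacity 1; by Menger, the answer equals the max flow.
Path Hall→Exit (+1); total 1.
Path Hall→C4→Exit (+1); total 2.
Path Hall→StairC→Exit (+1); total 3.
Path Hall→C3→Exit (+1); total 4.
No residual Hall→Exit path; max flow = 4.
Certifying cut of size 4: {Hall→C3, Hall→C4, Hall→Exit, Hall→StairC}.

4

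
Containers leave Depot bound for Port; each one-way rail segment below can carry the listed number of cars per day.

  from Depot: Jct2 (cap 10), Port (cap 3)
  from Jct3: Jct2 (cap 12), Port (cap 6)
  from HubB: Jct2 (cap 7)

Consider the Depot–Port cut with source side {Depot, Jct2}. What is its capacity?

Edges leaving {Depot, Jct2}: Depot→Port (3).
Cut capacity = 3 = 3.

3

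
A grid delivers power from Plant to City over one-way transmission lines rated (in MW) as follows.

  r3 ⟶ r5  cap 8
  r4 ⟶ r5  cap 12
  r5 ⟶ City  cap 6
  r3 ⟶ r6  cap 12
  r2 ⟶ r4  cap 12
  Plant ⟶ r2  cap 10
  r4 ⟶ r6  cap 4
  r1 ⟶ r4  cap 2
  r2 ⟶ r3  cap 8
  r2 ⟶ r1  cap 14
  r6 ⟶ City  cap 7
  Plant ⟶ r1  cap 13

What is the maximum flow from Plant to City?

Augment Plant→r1→r4→r5→City: bottleneck 2, flow now 2.
Augment Plant→r2→r3→r5→City: bottleneck 4, flow now 6.
Augment Plant→r2→r3→r6→City: bottleneck 4, flow now 10.
Augment Plant→r2→r4→r6→City: bottleneck 2, flow now 12.
No augmenting path remains; maximum flow = 12.
In the residual graph, reachable from Plant: {Plant, r1}.
Min-cut edges: Plant→r2 (10), r1→r4 (2); capacity 10 + 2 = 12.
This cut is saturated, so no flow can exceed 12.

12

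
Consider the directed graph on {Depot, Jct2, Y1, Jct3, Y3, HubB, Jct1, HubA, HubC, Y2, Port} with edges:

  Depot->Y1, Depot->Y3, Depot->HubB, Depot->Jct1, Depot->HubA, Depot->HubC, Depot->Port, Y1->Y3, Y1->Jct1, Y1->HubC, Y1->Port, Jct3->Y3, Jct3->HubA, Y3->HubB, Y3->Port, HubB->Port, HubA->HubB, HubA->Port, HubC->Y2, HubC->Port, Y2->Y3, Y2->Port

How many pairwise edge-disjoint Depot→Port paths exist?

Assign every edge capacity 1; by Menger, the answer equals the max flow.
Path Depot→Port (+1); total 1.
Path Depot→Y1→Port (+1); total 2.
Path Depot→Y3→Port (+1); total 3.
Path Depot→HubB→Port (+1); total 4.
Path Depot→HubA→Port (+1); total 5.
Path Depot→HubC→Port (+1); total 6.
No residual Depot→Port path; max flow = 6.
Certifying cut of size 6: {Depot→HubA, Depot→HubB, Depot→HubC, Depot→Port, Depot→Y1, Depot→Y3}.

6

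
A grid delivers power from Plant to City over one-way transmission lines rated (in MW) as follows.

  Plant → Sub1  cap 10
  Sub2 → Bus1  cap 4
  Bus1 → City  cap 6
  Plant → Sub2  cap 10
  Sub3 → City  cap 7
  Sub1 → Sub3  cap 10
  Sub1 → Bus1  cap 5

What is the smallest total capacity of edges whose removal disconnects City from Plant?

13

Augment Plant→Sub1→Sub3→City: bottleneck 7, flow now 7.
Augment Plant→Sub1→Bus1→City: bottleneck 3, flow now 10.
Augment Plant→Sub2→Bus1→City: bottleneck 3, flow now 13.
No augmenting path remains; maximum flow = 13.
By max-flow min-cut, the minimum cut capacity equals the max flow.
In the residual graph, reachable from Plant: {Plant, Sub1, Sub2, Sub3, Bus1}.
Min-cut edges: Sub3→City (7), Bus1→City (6); capacity 7 + 6 = 13.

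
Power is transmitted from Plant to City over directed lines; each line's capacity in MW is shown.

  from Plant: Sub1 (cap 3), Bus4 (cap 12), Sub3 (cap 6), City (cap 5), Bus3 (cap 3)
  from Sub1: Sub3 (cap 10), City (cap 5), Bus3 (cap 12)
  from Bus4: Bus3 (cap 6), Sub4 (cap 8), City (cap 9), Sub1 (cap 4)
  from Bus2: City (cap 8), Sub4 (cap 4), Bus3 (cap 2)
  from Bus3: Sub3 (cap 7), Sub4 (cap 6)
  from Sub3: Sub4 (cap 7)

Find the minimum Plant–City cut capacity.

19

Augment Plant→City: bottleneck 5, flow now 5.
Augment Plant→Sub1→City: bottleneck 3, flow now 8.
Augment Plant→Bus4→City: bottleneck 9, flow now 17.
Augment Plant→Bus4→Sub1→City: bottleneck 2, flow now 19.
No augmenting path remains; maximum flow = 19.
By max-flow min-cut, the minimum cut capacity equals the max flow.
In the residual graph, reachable from Plant: {Plant, Sub1, Bus4, Bus3, Sub3, Sub4}.
Min-cut edges: Plant→City (5), Sub1→City (5), Bus4→City (9); capacity 5 + 5 + 9 = 19.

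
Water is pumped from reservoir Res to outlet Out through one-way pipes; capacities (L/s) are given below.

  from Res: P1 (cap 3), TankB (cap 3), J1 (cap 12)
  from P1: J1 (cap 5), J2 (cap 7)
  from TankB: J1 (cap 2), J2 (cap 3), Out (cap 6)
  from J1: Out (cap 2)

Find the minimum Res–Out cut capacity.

5

Augment Res→TankB→Out: bottleneck 3, flow now 3.
Augment Res→J1→Out: bottleneck 2, flow now 5.
No augmenting path remains; maximum flow = 5.
By max-flow min-cut, the minimum cut capacity equals the max flow.
In the residual graph, reachable from Res: {Res, P1, J1, J2}.
Min-cut edges: Res→TankB (3), J1→Out (2); capacity 3 + 2 = 5.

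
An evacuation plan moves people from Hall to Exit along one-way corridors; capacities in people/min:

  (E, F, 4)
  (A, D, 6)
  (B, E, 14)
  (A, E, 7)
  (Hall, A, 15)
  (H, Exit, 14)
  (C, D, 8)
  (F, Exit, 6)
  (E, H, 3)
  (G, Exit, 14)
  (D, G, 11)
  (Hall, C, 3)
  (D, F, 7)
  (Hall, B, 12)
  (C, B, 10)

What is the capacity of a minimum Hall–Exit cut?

16

Augment Hall→A→D→F→Exit: bottleneck 6, flow now 6.
Augment Hall→A→E→H→Exit: bottleneck 3, flow now 9.
Augment Hall→C→D→G→Exit: bottleneck 3, flow now 12.
Augment Hall→A→E→F→D→G→Exit: bottleneck 4, flow now 16. (uses reverse residual edge)
No augmenting path remains; maximum flow = 16.
By max-flow min-cut, the minimum cut capacity equals the max flow.
In the residual graph, reachable from Hall: {Hall, A, B, E}.
Min-cut edges: Hall→C (3), A→D (6), E→F (4), E→H (3); capacity 3 + 6 + 4 + 3 = 16.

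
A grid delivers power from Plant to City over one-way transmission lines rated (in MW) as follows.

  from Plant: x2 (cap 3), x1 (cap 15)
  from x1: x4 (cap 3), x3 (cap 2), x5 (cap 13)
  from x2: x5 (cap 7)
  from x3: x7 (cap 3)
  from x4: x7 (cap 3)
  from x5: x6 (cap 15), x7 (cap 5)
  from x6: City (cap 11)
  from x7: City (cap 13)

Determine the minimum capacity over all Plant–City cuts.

Augment Plant→x1→x3→x7→City: bottleneck 2, flow now 2.
Augment Plant→x1→x4→x7→City: bottleneck 3, flow now 5.
Augment Plant→x1→x5→x6→City: bottleneck 10, flow now 15.
Augment Plant→x2→x5→x6→City: bottleneck 1, flow now 16.
Augment Plant→x2→x5→x7→City: bottleneck 2, flow now 18.
No augmenting path remains; maximum flow = 18.
By max-flow min-cut, the minimum cut capacity equals the max flow.
In the residual graph, reachable from Plant: {Plant}.
Min-cut edges: Plant→x1 (15), Plant→x2 (3); capacity 15 + 3 = 18.

18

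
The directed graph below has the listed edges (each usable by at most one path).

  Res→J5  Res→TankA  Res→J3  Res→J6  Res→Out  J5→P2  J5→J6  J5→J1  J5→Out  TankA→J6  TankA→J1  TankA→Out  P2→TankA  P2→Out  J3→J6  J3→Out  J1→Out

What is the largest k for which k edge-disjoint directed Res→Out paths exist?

Assign every edge capacity 1; by Menger, the answer equals the max flow.
Path Res→Out (+1); total 1.
Path Res→J5→Out (+1); total 2.
Path Res→TankA→Out (+1); total 3.
Path Res→J3→Out (+1); total 4.
No residual Res→Out path; max flow = 4.
Certifying cut of size 4: {Res→J3, Res→J5, Res→Out, Res→TankA}.

4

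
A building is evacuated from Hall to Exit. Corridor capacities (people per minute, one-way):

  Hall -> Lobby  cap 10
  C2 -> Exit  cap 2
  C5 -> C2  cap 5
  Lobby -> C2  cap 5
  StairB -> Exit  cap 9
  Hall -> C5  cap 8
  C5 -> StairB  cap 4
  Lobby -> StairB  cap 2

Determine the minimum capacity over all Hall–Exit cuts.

Augment Hall→Lobby→StairB→Exit: bottleneck 2, flow now 2.
Augment Hall→Lobby→C2→Exit: bottleneck 2, flow now 4.
Augment Hall→C5→StairB→Exit: bottleneck 4, flow now 8.
No augmenting path remains; maximum flow = 8.
By max-flow min-cut, the minimum cut capacity equals the max flow.
In the residual graph, reachable from Hall: {Hall, Lobby, C5, C2}.
Min-cut edges: Lobby→StairB (2), C5→StairB (4), C2→Exit (2); capacity 2 + 4 + 2 = 8.

8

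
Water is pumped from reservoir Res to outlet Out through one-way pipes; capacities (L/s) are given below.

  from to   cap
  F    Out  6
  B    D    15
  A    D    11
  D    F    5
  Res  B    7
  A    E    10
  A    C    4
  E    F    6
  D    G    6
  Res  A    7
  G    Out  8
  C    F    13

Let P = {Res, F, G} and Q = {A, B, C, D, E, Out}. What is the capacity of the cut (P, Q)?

Edges leaving {Res, F, G}: Res→A (7), Res→B (7), F→Out (6), G→Out (8).
Cut capacity = 7 + 7 + 6 + 8 = 28.

28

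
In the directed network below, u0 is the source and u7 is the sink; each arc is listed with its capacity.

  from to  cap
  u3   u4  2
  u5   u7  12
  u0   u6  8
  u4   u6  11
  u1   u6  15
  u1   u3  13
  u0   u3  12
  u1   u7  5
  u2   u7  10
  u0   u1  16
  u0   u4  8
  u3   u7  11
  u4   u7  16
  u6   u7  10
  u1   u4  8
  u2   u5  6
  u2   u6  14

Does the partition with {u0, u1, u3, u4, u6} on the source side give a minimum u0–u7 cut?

Given cut capacity: 5 + 11 + 16 + 10 = 42.
Augment u0→u1→u7: bottleneck 5, flow now 5.
Augment u0→u3→u7: bottleneck 11, flow now 16.
Augment u0→u4→u7: bottleneck 8, flow now 24.
Augment u0→u6→u7: bottleneck 8, flow now 32.
Augment u0→u1→u4→u7: bottleneck 8, flow now 40.
Augment u0→u1→u6→u7: bottleneck 2, flow now 42.
No augmenting path remains; maximum flow = 42.
Cut capacity 42 equals the max flow, so it is a minimum cut.

Yes — it is a minimum cut (capacity 42).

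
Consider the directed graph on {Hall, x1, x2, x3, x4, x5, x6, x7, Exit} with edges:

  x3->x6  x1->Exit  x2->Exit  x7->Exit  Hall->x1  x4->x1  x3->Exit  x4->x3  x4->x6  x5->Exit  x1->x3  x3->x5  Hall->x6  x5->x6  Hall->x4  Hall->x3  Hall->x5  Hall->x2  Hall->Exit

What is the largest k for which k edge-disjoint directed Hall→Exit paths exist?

5

Assign every edge capacity 1; by Menger, the answer equals the max flow.
Path Hall→Exit (+1); total 1.
Path Hall→x1→Exit (+1); total 2.
Path Hall→x2→Exit (+1); total 3.
Path Hall→x3→Exit (+1); total 4.
Path Hall→x5→Exit (+1); total 5.
No residual Hall→Exit path; max flow = 5.
Certifying cut of size 5: {Hall→Exit, Hall→x2, x1→Exit, x3→Exit, x5→Exit}.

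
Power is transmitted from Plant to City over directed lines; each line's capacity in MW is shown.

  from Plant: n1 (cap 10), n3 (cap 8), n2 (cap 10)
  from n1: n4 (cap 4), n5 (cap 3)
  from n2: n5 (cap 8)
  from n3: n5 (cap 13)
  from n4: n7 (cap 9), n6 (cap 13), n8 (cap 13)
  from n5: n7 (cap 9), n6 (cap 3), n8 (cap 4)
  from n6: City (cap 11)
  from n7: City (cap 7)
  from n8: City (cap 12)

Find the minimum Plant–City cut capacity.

Augment Plant→n1→n4→n6→City: bottleneck 4, flow now 4.
Augment Plant→n1→n5→n6→City: bottleneck 3, flow now 7.
Augment Plant→n2→n5→n7→City: bottleneck 7, flow now 14.
Augment Plant→n2→n5→n8→City: bottleneck 1, flow now 15.
Augment Plant→n3→n5→n8→City: bottleneck 3, flow now 18.
No augmenting path remains; maximum flow = 18.
By max-flow min-cut, the minimum cut capacity equals the max flow.
In the residual graph, reachable from Plant: {Plant, n1, n2, n3, n5, n7}.
Min-cut edges: n1→n4 (4), n5→n6 (3), n5→n8 (4), n7→City (7); capacity 4 + 3 + 4 + 7 = 18.

18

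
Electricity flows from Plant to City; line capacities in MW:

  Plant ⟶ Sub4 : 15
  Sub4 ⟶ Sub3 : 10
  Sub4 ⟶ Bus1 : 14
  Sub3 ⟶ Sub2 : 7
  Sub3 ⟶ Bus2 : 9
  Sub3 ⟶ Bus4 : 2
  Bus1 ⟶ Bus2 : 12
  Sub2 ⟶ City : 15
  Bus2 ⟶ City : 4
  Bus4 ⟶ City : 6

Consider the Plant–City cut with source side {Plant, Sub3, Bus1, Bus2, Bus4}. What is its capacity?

32

Edges leaving {Plant, Sub3, Bus1, Bus2, Bus4}: Plant→Sub4 (15), Sub3→Sub2 (7), Bus2→City (4), Bus4→City (6).
Cut capacity = 15 + 7 + 4 + 6 = 32.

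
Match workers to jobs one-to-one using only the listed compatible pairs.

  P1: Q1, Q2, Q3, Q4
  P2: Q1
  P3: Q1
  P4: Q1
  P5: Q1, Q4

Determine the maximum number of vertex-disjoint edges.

Unit-capacity flow: source→left, listed edges, right→sink; max matching = max flow.
Augmenting path P1→Q1 (+1); matched 1.
Augmenting path P5→Q4 (+1); matched 2.
Augmenting path P2→Q1→P1→Q2 (+1); matched 3.
No augmenting path remains; maximum matching = 3.
König certificate: {P1, P5, Q1} is a vertex cover of size 3 (every listed pair touches it), so no matching can be larger.

3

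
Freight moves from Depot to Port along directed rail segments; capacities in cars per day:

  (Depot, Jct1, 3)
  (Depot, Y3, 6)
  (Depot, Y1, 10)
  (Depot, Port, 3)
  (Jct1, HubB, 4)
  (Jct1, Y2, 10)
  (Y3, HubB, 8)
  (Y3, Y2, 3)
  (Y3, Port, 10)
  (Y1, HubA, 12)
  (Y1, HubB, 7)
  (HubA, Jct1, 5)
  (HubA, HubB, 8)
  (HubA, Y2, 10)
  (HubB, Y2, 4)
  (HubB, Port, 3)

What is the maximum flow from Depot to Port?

12

Augment Depot→Port: bottleneck 3, flow now 3.
Augment Depot→Y3→Port: bottleneck 6, flow now 9.
Augment Depot→Jct1→HubB→Port: bottleneck 3, flow now 12.
No augmenting path remains; maximum flow = 12.
In the residual graph, reachable from Depot: {Depot, Jct1, Y1, HubA, HubB, Y2}.
Min-cut edges: Depot→Y3 (6), Depot→Port (3), HubB→Port (3); capacity 6 + 3 + 3 = 12.
This cut is saturated, so no flow can exceed 12.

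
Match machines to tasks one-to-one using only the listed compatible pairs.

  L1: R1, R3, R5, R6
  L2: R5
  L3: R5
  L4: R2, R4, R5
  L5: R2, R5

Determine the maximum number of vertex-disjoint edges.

4

Unit-capacity flow: source→left, listed edges, right→sink; max matching = max flow.
Augmenting path L1→R1 (+1); matched 1.
Augmenting path L2→R5 (+1); matched 2.
Augmenting path L4→R2 (+1); matched 3.
Augmenting path L5→R2→L4→R4 (+1); matched 4.
No augmenting path remains; maximum matching = 4.
König certificate: {L1, L4, L5, R5} is a vertex cover of size 4 (every listed pair touches it), so no matching can be larger.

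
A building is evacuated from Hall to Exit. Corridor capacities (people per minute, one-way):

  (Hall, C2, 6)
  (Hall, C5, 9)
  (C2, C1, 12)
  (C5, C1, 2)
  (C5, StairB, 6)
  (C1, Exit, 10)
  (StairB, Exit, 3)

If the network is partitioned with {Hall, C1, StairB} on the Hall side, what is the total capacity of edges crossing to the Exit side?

Edges leaving {Hall, C1, StairB}: Hall→C2 (6), Hall→C5 (9), C1→Exit (10), StairB→Exit (3).
Cut capacity = 6 + 9 + 10 + 3 = 28.

28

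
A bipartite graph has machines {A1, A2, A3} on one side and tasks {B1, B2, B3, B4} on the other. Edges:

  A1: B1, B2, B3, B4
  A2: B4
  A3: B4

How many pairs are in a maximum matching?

2

Unit-capacity flow: source→left, listed edges, right→sink; max matching = max flow.
Augmenting path A1→B1 (+1); matched 1.
Augmenting path A2→B4 (+1); matched 2.
No augmenting path remains; maximum matching = 2.
König certificate: {A1, B4} is a vertex cover of size 2 (every listed pair touches it), so no matching can be larger.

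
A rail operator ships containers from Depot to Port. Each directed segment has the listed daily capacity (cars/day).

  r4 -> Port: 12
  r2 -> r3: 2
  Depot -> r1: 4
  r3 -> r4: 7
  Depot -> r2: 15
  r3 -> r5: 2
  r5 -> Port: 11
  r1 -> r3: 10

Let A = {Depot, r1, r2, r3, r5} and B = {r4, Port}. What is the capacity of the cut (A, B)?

18

Edges leaving {Depot, r1, r2, r3, r5}: r3→r4 (7), r5→Port (11).
Cut capacity = 7 + 11 = 18.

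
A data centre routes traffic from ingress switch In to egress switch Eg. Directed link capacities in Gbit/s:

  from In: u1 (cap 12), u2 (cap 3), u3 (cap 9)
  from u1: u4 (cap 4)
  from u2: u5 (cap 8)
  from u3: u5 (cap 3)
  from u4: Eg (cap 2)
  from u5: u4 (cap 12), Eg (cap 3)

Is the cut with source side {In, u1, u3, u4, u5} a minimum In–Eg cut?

Given cut capacity: 3 + 2 + 3 = 8.
Augment In→u1→u4→Eg: bottleneck 2, flow now 2.
Augment In→u2→u5→Eg: bottleneck 3, flow now 5.
No augmenting path remains; maximum flow = 5.
In the residual graph, reachable from In: {In, u1, u2, u3, u4, u5}.
Min-cut edges: u4→Eg (2), u5→Eg (3); capacity 2 + 3 = 5.
Cut capacity 8 exceeds the max flow 5, so it is not minimum.

No — its capacity is 8, but the minimum cut has capacity 5.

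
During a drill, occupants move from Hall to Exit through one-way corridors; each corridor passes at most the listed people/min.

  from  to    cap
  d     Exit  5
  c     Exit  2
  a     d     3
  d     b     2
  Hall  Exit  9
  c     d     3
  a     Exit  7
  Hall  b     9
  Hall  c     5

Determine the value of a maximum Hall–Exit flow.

14

Augment Hall→Exit: bottleneck 9, flow now 9.
Augment Hall→c→Exit: bottleneck 2, flow now 11.
Augment Hall→c→d→Exit: bottleneck 3, flow now 14.
No augmenting path remains; maximum flow = 14.
In the residual graph, reachable from Hall: {Hall, b}.
Min-cut edges: Hall→c (5), Hall→Exit (9); capacity 5 + 9 = 14.
This cut is saturated, so no flow can exceed 14.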